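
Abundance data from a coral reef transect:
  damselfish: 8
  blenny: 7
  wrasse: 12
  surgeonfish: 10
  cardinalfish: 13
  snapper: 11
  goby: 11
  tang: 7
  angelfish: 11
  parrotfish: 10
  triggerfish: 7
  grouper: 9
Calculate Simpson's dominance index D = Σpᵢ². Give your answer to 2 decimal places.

Total N = 8+7+12+10+13+11+11+7+11+10+7+9 = 116, so the proportions are 0.069, 0.0603, 0.1034, 0.0862, 0.1121, 0.0948, 0.0948, 0.0603, 0.0948, 0.0862, 0.0603, 0.0776 (working shown to 4 dp, full precision carried).
D = 0.069² + 0.0603² + 0.1034² + 0.0862² + 0.1121² + 0.0948² + 0.0948² + 0.0603² + 0.0948² + 0.0862² + 0.0603² + 0.0776² = 0.0048 + 0.0036 + 0.0107 + 0.0074 + 0.0126 + 0.0090 + 0.0090 + 0.0036 + 0.0090 + 0.0074 + 0.0036 + 0.0060 = 0.0868.
To 2 decimal places, D = 0.09.

0.09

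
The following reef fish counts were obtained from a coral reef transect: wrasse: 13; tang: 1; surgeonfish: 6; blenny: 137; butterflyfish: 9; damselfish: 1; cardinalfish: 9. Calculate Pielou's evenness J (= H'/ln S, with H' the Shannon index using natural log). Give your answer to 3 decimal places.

0.445

Total N = 13+1+6+137+9+1+9 = 176, so the proportions are 0.07386, 0.00568, 0.03409, 0.77841, 0.05114, 0.00568, 0.05114 (working shown to 5 dp, full precision carried).
H' = −Σ pᵢ ln pᵢ = −((-0.19245) + (-0.02938) + (-0.11518) + (-0.19499) + (-0.15204) + (-0.02938) + (-0.15204)) = 0.86547.
With S = 7 species, ln S = 1.94591, so J = 0.86547/1.94591 = 0.44476, i.e. 0.445 to 3 decimal places.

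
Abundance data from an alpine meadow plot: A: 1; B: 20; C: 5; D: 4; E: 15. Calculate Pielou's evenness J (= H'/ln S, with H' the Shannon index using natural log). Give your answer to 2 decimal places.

0.79

Total N = 1+20+5+4+15 = 45, so the proportions are 0.0222, 0.4444, 0.1111, 0.0889, 0.3333 (working shown to 4 dp, full precision carried).
H' = −Σ pᵢ ln pᵢ = −((-0.0846) + (-0.3604) + (-0.2441) + (-0.2151) + (-0.3662)) = 1.2705.
With S = 5 species, ln S = 1.6094, so J = 1.2705/1.6094 = 0.7894, i.e. 0.79 to 2 decimal places.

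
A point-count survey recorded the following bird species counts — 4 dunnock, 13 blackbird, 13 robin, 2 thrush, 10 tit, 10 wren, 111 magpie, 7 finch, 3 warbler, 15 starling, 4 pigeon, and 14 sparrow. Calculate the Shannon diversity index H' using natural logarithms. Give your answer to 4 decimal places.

Total N = 4+13+13+2+10+10+111+7+3+15+4+14 = 206, so the proportions are 0.019417, 0.063107, 0.063107, 0.009709, 0.048544, 0.048544, 0.538835, 0.033981, 0.014563, 0.072816, 0.019417, 0.067961 (working shown to 6 dp, full precision carried).
Each pᵢ ln pᵢ term: 0.019417×(-3.941582)=-0.076536, 0.063107×(-2.762927)=-0.174359, 0.063107×(-2.762927)=-0.174359, 0.009709×(-4.634729)=-0.044997, 0.048544×(-3.025291)=-0.146859, 0.048544×(-3.025291)=-0.146859, 0.538835×(-0.618346)=-0.333186, 0.033981×(-3.381966)=-0.114921, 0.014563×(-4.229264)=-0.061591, 0.072816×(-2.619826)=-0.190764, 0.019417×(-3.941582)=-0.076536, 0.067961×(-2.688819)=-0.182735.
Sum = -1.723703, so H' = 1.7237.

1.7237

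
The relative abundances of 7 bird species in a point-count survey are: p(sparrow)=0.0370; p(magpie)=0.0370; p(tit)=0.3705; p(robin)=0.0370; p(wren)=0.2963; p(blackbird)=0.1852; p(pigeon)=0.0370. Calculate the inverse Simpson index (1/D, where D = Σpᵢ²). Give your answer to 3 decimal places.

D = 0.037² + 0.037² + 0.3705² + 0.037² + 0.2963² + 0.1852² + 0.037² = 0.0013690 + 0.0013690 + 0.1372703 + 0.0013690 + 0.0877937 + 0.0342990 + 0.0013690 = 0.2648390 (working shown to 7 dp, full precision carried).
So 1/D = 3.77588, i.e. 3.776 to 3 decimal places.

3.776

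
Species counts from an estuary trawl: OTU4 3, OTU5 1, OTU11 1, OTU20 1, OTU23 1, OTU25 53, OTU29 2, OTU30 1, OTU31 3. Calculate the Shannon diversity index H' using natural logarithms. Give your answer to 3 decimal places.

0.881

Total N = 3+1+1+1+1+53+2+1+3 = 66, so the proportions are 0.04545, 0.01515, 0.01515, 0.01515, 0.01515, 0.80303, 0.0303, 0.01515, 0.04545 (working shown to 5 dp, full precision carried).
Each pᵢ ln pᵢ term: 0.04545×(-3.09104)=-0.14050, 0.01515×(-4.18965)=-0.06348, 0.01515×(-4.18965)=-0.06348, 0.01515×(-4.18965)=-0.06348, 0.01515×(-4.18965)=-0.06348, 0.80303×(-0.21936)=-0.17615, 0.0303×(-3.49651)=-0.10595, 0.01515×(-4.18965)=-0.06348, 0.04545×(-3.09104)=-0.14050.
Sum = -0.88051, so H' = 0.881.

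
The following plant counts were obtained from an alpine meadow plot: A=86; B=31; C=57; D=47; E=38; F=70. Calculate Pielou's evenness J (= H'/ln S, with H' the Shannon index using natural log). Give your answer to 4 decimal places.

0.9675

Total N = 86+31+57+47+38+70 = 329, so the proportions are 0.261398, 0.094225, 0.173252, 0.142857, 0.115502, 0.212766 (working shown to 6 dp, full precision carried).
H' = −Σ pᵢ ln pᵢ = −((-0.350721) + (-0.222566) + (-0.303712) + (-0.277987) + (-0.249307) + (-0.329269)) = 1.733561.
With S = 6 species, ln S = 1.791759, so J = 1.733561/1.791759 = 0.967519, i.e. 0.9675 to 4 decimal places.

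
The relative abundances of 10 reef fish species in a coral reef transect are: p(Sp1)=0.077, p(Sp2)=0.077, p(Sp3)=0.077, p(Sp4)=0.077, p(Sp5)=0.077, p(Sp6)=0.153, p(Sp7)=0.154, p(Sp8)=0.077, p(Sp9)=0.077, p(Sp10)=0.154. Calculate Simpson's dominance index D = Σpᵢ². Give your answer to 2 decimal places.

D = 0.077² + 0.077² + 0.077² + 0.077² + 0.077² + 0.153² + 0.154² + 0.077² + 0.077² + 0.154² = 0.0059 + 0.0059 + 0.0059 + 0.0059 + 0.0059 + 0.0234 + 0.0237 + 0.0059 + 0.0059 + 0.0237 = 0.1123 (working shown to 4 dp, full precision carried).
To 2 decimal places, D = 0.11.

0.11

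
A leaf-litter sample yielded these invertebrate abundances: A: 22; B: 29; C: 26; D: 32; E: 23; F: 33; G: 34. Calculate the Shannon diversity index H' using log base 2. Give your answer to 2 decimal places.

2.79

Total N = 22+29+26+32+23+33+34 = 199, so the proportions are 0.1106, 0.1457, 0.1307, 0.1608, 0.1156, 0.1658, 0.1709 (working shown to 4 dp, full precision carried).
Each pᵢ log₂ pᵢ term: 0.1106×(-3.1772)=-0.3512, 0.1457×(-2.7786)=-0.4049, 0.1307×(-2.9362)=-0.3836, 0.1608×(-2.6366)=-0.4240, 0.1156×(-3.1131)=-0.3598, 0.1658×(-2.5922)=-0.4299, 0.1709×(-2.5492)=-0.4355.
Sum = -2.7890, so H' = 2.79.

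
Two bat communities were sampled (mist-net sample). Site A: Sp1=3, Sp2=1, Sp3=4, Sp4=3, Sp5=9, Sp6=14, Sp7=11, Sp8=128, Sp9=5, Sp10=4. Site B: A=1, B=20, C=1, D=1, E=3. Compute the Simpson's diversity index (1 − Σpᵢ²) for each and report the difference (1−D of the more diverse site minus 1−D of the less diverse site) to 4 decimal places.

Site A: N=182, proportions 0.016484, 0.005495, 0.021978, 0.016484, 0.049451, 0.076923, 0.06044, 0.703297, 0.027473, 0.021978, giving 1−D = 0.491064 (working shown to 6 dp, full precision carried).
Site B: N=26, proportions 0.038462, 0.769231, 0.038462, 0.038462, 0.115385, giving 1−D = 0.390533.
Difference = |0.491064 − 0.390533| = 0.100531, i.e. 0.1005 to 4 decimal places.

0.1005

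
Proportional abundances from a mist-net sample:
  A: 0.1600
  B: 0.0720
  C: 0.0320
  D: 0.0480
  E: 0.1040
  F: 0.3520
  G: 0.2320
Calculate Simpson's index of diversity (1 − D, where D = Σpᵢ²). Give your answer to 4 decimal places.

D = 0.16² + 0.072² + 0.032² + 0.048² + 0.104² + 0.352² + 0.232² = 0.025600 + 0.005184 + 0.001024 + 0.002304 + 0.010816 + 0.123904 + 0.053824 = 0.222656 (working shown to 6 dp, full precision carried).
So 1 − D = 0.777344, i.e. 0.7773 to 4 decimal places.

0.7773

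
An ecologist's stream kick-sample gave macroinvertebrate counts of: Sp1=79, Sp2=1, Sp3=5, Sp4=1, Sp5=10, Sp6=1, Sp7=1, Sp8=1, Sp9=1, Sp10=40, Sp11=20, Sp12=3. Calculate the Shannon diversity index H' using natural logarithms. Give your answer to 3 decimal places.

1.492

Total N = 79+1+5+1+10+1+1+1+1+40+20+3 = 163, so the proportions are 0.48466, 0.00613, 0.03067, 0.00613, 0.06135, 0.00613, 0.00613, 0.00613, 0.00613, 0.2454, 0.1227, 0.0184 (working shown to 5 dp, full precision carried).
Each pᵢ ln pᵢ term: 0.48466×(-0.72430)=-0.35104, 0.00613×(-5.09375)=-0.03125, 0.03067×(-3.48431)=-0.10688, 0.00613×(-5.09375)=-0.03125, 0.06135×(-2.79117)=-0.17124, 0.00613×(-5.09375)=-0.03125, 0.00613×(-5.09375)=-0.03125, 0.00613×(-5.09375)=-0.03125, 0.00613×(-5.09375)=-0.03125, 0.2454×(-1.40487)=-0.34475, 0.1227×(-2.09802)=-0.25743, 0.0184×(-3.99514)=-0.07353.
Sum = -1.49237, so H' = 1.492.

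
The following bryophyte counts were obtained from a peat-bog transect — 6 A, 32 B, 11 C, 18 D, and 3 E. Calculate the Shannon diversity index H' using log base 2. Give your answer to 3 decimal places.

Total N = 6+32+11+18+3 = 70, so the proportions are 0.08571, 0.45714, 0.15714, 0.25714, 0.04286 (working shown to 5 dp, full precision carried).
Each pᵢ log₂ pᵢ term: 0.08571×(-3.54432)=-0.30380, 0.45714×(-1.12928)=-0.51624, 0.15714×(-2.66985)=-0.41955, 0.25714×(-1.95936)=-0.50383, 0.04286×(-4.54432)=-0.19476.
Sum = -1.93818, so H' = 1.938.

1.938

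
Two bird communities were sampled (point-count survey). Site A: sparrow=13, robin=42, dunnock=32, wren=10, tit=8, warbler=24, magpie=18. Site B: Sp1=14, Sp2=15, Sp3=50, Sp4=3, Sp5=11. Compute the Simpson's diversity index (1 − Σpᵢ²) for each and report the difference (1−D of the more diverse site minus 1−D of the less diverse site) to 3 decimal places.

0.167

Site A: N=147, proportions 0.08844, 0.28571, 0.21769, 0.06803, 0.05442, 0.16327, 0.12245, giving 1−D = 0.81392 (working shown to 5 dp, full precision carried).
Site B: N=93, proportions 0.15054, 0.16129, 0.53763, 0.03226, 0.11828, giving 1−D = 0.64724.
Difference = |0.81392 − 0.64724| = 0.16668, i.e. 0.167 to 3 decimal places.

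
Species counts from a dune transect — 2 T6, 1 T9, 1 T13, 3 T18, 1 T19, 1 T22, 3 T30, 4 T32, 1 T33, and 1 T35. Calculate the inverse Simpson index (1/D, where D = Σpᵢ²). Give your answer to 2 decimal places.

Total N = 2+1+1+3+1+1+3+4+1+1 = 18, so the proportions are 0.111111, 0.055556, 0.055556, 0.166667, 0.055556, 0.055556, 0.166667, 0.222222, 0.055556, 0.055556 (working shown to 6 dp, full precision carried).
D = 0.111111² + 0.055556² + 0.055556² + 0.166667² + 0.055556² + 0.055556² + 0.166667² + 0.222222² + 0.055556² + 0.055556² = 0.012346 + 0.003086 + 0.003086 + 0.027778 + 0.003086 + 0.003086 + 0.027778 + 0.049383 + 0.003086 + 0.003086 = 0.135802.
So 1/D = 7.3636, i.e. 7.36 to 2 decimal places.

7.36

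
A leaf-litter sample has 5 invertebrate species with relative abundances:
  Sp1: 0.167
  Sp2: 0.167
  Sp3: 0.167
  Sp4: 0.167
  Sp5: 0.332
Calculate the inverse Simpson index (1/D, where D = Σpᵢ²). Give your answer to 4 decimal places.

4.5090

D = 0.167² + 0.167² + 0.167² + 0.167² + 0.332² = 0.02788900 + 0.02788900 + 0.02788900 + 0.02788900 + 0.11022400 = 0.22178000 (working shown to 8 dp, full precision carried).
So 1/D = 4.508973, i.e. 4.5090 to 4 decimal places.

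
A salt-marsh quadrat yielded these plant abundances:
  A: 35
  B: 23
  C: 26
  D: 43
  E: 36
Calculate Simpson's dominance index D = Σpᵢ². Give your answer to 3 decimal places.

Total N = 35+23+26+43+36 = 163, so the proportions are 0.21472, 0.1411, 0.15951, 0.2638, 0.22086 (working shown to 5 dp, full precision carried).
D = 0.21472² + 0.1411² + 0.15951² + 0.2638² + 0.22086² = 0.04611 + 0.01991 + 0.02544 + 0.06959 + 0.04878 = 0.20983.
To 3 decimal places, D = 0.210.

0.210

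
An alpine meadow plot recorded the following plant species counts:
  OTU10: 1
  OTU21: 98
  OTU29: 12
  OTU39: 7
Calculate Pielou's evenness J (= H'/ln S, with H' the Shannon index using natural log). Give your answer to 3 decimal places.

Total N = 1+98+12+7 = 118, so the proportions are 0.00847, 0.83051, 0.10169, 0.05932 (working shown to 5 dp, full precision carried).
H' = −Σ pᵢ ln pᵢ = −((-0.04043) + (-0.15424) + (-0.23245) + (-0.16757)) = 0.59469.
With S = 4 species, ln S = 1.38629, so J = 0.59469/1.38629 = 0.42898, i.e. 0.429 to 3 decimal places.

0.429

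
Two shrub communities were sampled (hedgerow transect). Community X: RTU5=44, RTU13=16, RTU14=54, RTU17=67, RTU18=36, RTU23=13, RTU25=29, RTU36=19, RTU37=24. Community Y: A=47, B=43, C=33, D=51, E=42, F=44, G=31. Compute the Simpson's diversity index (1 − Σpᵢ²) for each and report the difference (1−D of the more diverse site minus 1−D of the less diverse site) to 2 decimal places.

0.01

Community X: N=302, proportions 0.145695, 0.05298, 0.178808, 0.221854, 0.119205, 0.043046, 0.096026, 0.062914, 0.07947, giving 1−D = 0.859217 (working shown to 6 dp, full precision carried).
Community Y: N=291, proportions 0.161512, 0.147766, 0.113402, 0.175258, 0.14433, 0.151203, 0.106529, giving 1−D = 0.853462.
Difference = |0.859217 − 0.853462| = 0.005755, i.e. 0.01 to 2 decimal places.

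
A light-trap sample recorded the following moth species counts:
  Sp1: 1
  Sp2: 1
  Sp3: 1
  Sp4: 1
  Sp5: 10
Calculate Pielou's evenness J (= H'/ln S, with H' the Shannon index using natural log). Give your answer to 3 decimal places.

Total N = 1+1+1+1+10 = 14, so the proportions are 0.07143, 0.07143, 0.07143, 0.07143, 0.71429 (working shown to 5 dp, full precision carried).
H' = −Σ pᵢ ln pᵢ = −((-0.18850) + (-0.18850) + (-0.18850) + (-0.18850) + (-0.24034)) = 0.99435.
With S = 5 species, ln S = 1.60944, so J = 0.99435/1.60944 = 0.61783, i.e. 0.618 to 3 decimal places.

0.618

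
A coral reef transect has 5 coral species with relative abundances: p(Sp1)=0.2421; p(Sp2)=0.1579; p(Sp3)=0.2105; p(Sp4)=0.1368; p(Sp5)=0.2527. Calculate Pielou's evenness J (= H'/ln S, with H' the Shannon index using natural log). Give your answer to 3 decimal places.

H' = −Σ pᵢ ln pᵢ = −((-0.34340) + (-0.29145) + (-0.32802) + (-0.27213) + (-0.34760)) = 1.58259 (working shown to 5 dp, full precision carried).
With S = 5 species, ln S = 1.60944, so J = 1.58259/1.60944 = 0.98332, i.e. 0.983 to 3 decimal places.

0.983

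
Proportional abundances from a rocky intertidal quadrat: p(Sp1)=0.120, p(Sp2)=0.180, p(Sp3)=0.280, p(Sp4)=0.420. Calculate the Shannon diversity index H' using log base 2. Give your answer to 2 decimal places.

1.85

Each pᵢ log₂ pᵢ term (working shown to 4 dp, full precision carried): 0.12×(-3.0589)=-0.3671, 0.18×(-2.4739)=-0.4453, 0.28×(-1.8365)=-0.5142, 0.42×(-1.2515)=-0.5256.
Sum = -1.8522, so H' = 1.85.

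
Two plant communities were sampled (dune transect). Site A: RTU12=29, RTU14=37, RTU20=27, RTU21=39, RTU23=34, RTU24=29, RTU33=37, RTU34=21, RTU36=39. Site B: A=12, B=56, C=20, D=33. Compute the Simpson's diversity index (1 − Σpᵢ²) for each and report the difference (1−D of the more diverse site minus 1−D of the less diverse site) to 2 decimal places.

0.21

Site A: N=292, proportions 0.0993, 0.1267, 0.0925, 0.1336, 0.1164, 0.0993, 0.1267, 0.0719, 0.1336, giving 1−D = 0.8852 (working shown to 4 dp, full precision carried).
Site B: N=121, proportions 0.0992, 0.4628, 0.1653, 0.2727, giving 1−D = 0.6743.
Difference = |0.8852 − 0.6743| = 0.2109, i.e. 0.21 to 2 decimal places.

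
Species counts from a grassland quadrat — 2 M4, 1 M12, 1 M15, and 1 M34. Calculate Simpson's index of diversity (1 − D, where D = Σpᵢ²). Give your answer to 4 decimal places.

0.7200

Total N = 2+1+1+1 = 5, so the proportions are 0.4, 0.2, 0.2, 0.2 (working shown to 6 dp, full precision carried).
D = 0.4² + 0.2² + 0.2² + 0.2² = 0.160000 + 0.040000 + 0.040000 + 0.040000 = 0.280000.
So 1 − D = 0.720000, i.e. 0.7200 to 4 decimal places.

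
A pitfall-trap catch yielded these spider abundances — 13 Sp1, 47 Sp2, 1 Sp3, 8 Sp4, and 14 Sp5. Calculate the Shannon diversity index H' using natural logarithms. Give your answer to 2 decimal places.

1.19

Total N = 13+47+1+8+14 = 83, so the proportions are 0.1566, 0.5663, 0.012, 0.0964, 0.1687 (working shown to 4 dp, full precision carried).
Each pᵢ ln pᵢ term: 0.1566×(-1.8539)=-0.2904, 0.5663×(-0.5687)=-0.3220, 0.012×(-4.4188)=-0.0532, 0.0964×(-2.3394)=-0.2255, 0.1687×(-1.7798)=-0.3002.
Sum = -1.1913, so H' = 1.19.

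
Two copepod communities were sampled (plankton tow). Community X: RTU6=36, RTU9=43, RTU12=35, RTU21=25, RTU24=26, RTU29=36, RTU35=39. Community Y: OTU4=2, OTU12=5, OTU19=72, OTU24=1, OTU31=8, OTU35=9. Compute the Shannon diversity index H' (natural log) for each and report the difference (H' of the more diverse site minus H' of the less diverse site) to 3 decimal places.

Community X: N=240, proportions 0.15, 0.17916667, 0.14583333, 0.10416667, 0.10833333, 0.15, 0.1625, giving H' = 1.92962450 (working shown to 8 dp, full precision carried).
Community Y: N=97, proportions 0.02061856, 0.05154639, 0.74226804, 0.01030928, 0.08247423, 0.09278351, giving H' = 0.92765945.
Difference = |1.92962450 − 0.92765945| = 1.00196505, i.e. 1.002 to 3 decimal places.

1.002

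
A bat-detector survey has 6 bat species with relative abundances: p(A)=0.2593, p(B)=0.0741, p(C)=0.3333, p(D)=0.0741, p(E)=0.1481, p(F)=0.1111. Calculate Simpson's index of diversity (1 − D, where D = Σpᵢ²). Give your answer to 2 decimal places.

D = 0.2593² + 0.0741² + 0.3333² + 0.0741² + 0.1481² + 0.1111² = 0.0672 + 0.0055 + 0.1111 + 0.0055 + 0.0219 + 0.0123 = 0.2236 (working shown to 4 dp, full precision carried).
So 1 − D = 0.7764, i.e. 0.78 to 2 decimal places.

0.78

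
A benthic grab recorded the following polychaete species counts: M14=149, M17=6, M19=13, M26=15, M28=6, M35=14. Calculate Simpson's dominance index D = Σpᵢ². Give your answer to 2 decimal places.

Total N = 149+6+13+15+6+14 = 203, so the proportions are 0.734, 0.0296, 0.064, 0.0739, 0.0296, 0.069 (working shown to 4 dp, full precision carried).
D = 0.734² + 0.0296² + 0.064² + 0.0739² + 0.0296² + 0.069² = 0.5387 + 0.0009 + 0.0041 + 0.0055 + 0.0009 + 0.0048 = 0.5548.
To 2 decimal places, D = 0.55.

0.55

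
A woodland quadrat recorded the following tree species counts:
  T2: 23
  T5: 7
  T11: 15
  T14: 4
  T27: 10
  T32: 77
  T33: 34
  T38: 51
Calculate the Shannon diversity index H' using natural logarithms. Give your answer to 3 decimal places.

1.734

Total N = 23+7+15+4+10+77+34+51 = 221, so the proportions are 0.10407, 0.03167, 0.06787, 0.0181, 0.04525, 0.34842, 0.15385, 0.23077 (working shown to 5 dp, full precision carried).
Each pᵢ ln pᵢ term: 0.10407×(-2.26267)=-0.23548, 0.03167×(-3.45225)=-0.10935, 0.06787×(-2.69011)=-0.18259, 0.0181×(-4.01187)=-0.07261, 0.04525×(-3.09558)=-0.14007, 0.34842×(-1.05436)=-0.36736, 0.15385×(-1.87180)=-0.28797, 0.23077×(-1.46634)=-0.33839.
Sum = -1.73381, so H' = 1.734.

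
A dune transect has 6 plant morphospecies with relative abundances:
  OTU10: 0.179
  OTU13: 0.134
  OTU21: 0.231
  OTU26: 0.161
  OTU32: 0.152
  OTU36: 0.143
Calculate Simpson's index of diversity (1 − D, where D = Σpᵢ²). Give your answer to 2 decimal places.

0.83

D = 0.179² + 0.134² + 0.231² + 0.161² + 0.152² + 0.143² = 0.0320 + 0.0180 + 0.0534 + 0.0259 + 0.0231 + 0.0204 = 0.1728 (working shown to 4 dp, full precision carried).
So 1 − D = 0.8272, i.e. 0.83 to 2 decimal places.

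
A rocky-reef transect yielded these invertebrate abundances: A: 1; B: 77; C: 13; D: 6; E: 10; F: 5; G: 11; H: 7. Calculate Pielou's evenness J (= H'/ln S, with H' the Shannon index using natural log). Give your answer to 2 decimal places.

0.68

Total N = 1+77+13+6+10+5+11+7 = 130, so the proportions are 0.0077, 0.5923, 0.1, 0.0462, 0.0769, 0.0385, 0.0846, 0.0538 (working shown to 4 dp, full precision carried).
H' = −Σ pᵢ ln pᵢ = −((-0.0374) + (-0.3102) + (-0.2303) + (-0.1420) + (-0.1973) + (-0.1253) + (-0.2090) + (-0.1573)) = 1.4088.
With S = 8 species, ln S = 2.0794, so J = 1.4088/2.0794 = 0.6775, i.e. 0.68 to 2 decimal places.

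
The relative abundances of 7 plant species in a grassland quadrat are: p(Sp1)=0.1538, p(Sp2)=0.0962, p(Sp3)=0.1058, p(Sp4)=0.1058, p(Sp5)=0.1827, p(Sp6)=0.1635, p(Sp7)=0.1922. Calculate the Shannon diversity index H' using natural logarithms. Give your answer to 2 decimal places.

Each pᵢ ln pᵢ term (working shown to 4 dp, full precision carried): 0.1538×(-1.8721)=-0.2879, 0.0962×(-2.3413)=-0.2252, 0.1058×(-2.2462)=-0.2376, 0.1058×(-2.2462)=-0.2376, 0.1827×(-1.6999)=-0.3106, 0.1635×(-1.8109)=-0.2961, 0.1922×(-1.6492)=-0.3170.
Sum = -1.9121, so H' = 1.91.

1.91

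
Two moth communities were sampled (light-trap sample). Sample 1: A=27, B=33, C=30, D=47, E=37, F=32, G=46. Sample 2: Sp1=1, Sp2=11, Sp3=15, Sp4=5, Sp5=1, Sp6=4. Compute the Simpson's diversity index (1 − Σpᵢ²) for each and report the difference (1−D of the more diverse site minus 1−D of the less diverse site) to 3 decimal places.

Sample 1: N=252, proportions 0.10714, 0.13095, 0.11905, 0.18651, 0.14683, 0.12698, 0.18254, giving 1−D = 0.85141 (working shown to 5 dp, full precision carried).
Sample 2: N=37, proportions 0.02703, 0.2973, 0.40541, 0.13514, 0.02703, 0.10811, giving 1−D = 0.71585.
Difference = |0.85141 − 0.71585| = 0.13556, i.e. 0.136 to 3 decimal places.

0.136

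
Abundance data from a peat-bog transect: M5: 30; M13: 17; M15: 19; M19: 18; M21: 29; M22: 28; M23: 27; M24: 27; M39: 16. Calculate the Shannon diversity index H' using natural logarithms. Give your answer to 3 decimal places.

2.170

Total N = 30+17+19+18+29+28+27+27+16 = 211, so the proportions are 0.14218, 0.08057, 0.09005, 0.08531, 0.13744, 0.1327, 0.12796, 0.12796, 0.07583 (working shown to 5 dp, full precision carried).
Each pᵢ ln pᵢ term: 0.14218×(-1.95066)=-0.27735, 0.08057×(-2.51864)=-0.20292, 0.09005×(-2.40742)=-0.21678, 0.08531×(-2.46149)=-0.20998, 0.13744×(-1.98456)=-0.27276, 0.1327×(-2.01965)=-0.26801, 0.12796×(-2.05602)=-0.26309, 0.12796×(-2.05602)=-0.26309, 0.07583×(-2.57927)=-0.19558.
Sum = -2.16958, so H' = 2.170.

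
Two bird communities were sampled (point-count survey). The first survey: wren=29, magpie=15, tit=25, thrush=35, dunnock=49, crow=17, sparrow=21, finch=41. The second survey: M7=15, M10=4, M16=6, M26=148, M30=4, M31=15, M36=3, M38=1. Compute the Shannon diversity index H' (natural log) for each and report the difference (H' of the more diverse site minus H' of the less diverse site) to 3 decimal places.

1.044

The first survey: N=232, proportions 0.125, 0.06466, 0.10776, 0.15086, 0.21121, 0.07328, 0.09052, 0.17672, giving H' = 2.00606 (working shown to 5 dp, full precision carried).
The second survey: N=196, proportions 0.07653, 0.02041, 0.03061, 0.7551, 0.02041, 0.07653, 0.01531, 0.0051, giving H' = 0.96196.
Difference = |2.00606 − 0.96196| = 1.04410, i.e. 1.044 to 3 decimal places.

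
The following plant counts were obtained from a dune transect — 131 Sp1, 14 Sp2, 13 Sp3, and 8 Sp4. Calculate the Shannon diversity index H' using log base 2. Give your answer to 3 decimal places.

1.069

Total N = 131+14+13+8 = 166, so the proportions are 0.78916, 0.08434, 0.07831, 0.04819 (working shown to 5 dp, full precision carried).
Each pᵢ log₂ pᵢ term: 0.78916×(-0.34162)=-0.26959, 0.08434×(-3.56768)=-0.30089, 0.07831×(-3.67460)=-0.28777, 0.04819×(-4.37504)=-0.21085.
Sum = -1.06909, so H' = 1.069.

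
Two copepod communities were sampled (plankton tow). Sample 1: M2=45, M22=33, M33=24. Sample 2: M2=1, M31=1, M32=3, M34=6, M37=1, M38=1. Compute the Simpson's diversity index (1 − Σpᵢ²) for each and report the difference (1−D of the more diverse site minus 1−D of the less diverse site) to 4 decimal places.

0.0647

Sample 1: N=102, proportions 0.441176, 0.323529, 0.235294, giving 1−D = 0.645329 (working shown to 6 dp, full precision carried).
Sample 2: N=13, proportions 0.076923, 0.076923, 0.230769, 0.461538, 0.076923, 0.076923, giving 1−D = 0.710059.
Difference = |0.645329 − 0.710059| = 0.064730, i.e. 0.0647 to 4 decimal places.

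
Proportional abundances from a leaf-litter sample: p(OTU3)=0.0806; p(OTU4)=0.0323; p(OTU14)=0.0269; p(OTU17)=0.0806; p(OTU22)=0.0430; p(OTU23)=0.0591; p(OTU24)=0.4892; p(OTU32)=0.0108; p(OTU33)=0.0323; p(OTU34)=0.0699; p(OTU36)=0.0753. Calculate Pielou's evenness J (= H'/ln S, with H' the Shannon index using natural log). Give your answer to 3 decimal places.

H' = −Σ pᵢ ln pᵢ = −((-0.20297) + (-0.11088) + (-0.09726) + (-0.20297) + (-0.13530) + (-0.16717) + (-0.34977) + (-0.04890) + (-0.11088) + (-0.18598) + (-0.19475)) = 1.80683 (working shown to 5 dp, full precision carried).
With S = 11 species, ln S = 2.39790, so J = 1.80683/2.39790 = 0.75351, i.e. 0.754 to 3 decimal places.

0.754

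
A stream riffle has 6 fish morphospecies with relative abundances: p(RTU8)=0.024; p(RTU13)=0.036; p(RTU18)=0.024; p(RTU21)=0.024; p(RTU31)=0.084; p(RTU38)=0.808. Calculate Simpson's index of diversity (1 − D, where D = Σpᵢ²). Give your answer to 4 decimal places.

0.3371

D = 0.024² + 0.036² + 0.024² + 0.024² + 0.084² + 0.808² = 0.000576 + 0.001296 + 0.000576 + 0.000576 + 0.007056 + 0.652864 = 0.662944 (working shown to 6 dp, full precision carried).
So 1 − D = 0.337056, i.e. 0.3371 to 4 decimal places.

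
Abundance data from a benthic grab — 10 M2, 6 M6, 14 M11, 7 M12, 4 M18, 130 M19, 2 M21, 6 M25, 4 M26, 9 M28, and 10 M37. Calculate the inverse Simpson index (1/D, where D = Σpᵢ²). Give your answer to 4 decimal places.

2.3271

Total N = 10+6+14+7+4+130+2+6+4+9+10 = 202, so the proportions are 0.049505, 0.029703, 0.0693069, 0.0346535, 0.019802, 0.6435644, 0.009901, 0.029703, 0.019802, 0.0445545, 0.049505 (working shown to 7 dp, full precision carried).
D = 0.049505² + 0.029703² + 0.0693069² + 0.0346535² + 0.019802² + 0.6435644² + 0.009901² + 0.029703² + 0.019802² + 0.0445545² + 0.049505² = 0.0024507 + 0.0008823 + 0.0048035 + 0.0012009 + 0.0003921 + 0.4141751 + 0.0000980 + 0.0008823 + 0.0003921 + 0.0019851 + 0.0024507 = 0.4297128.
So 1/D = 2.327136, i.e. 2.3271 to 4 decimal places.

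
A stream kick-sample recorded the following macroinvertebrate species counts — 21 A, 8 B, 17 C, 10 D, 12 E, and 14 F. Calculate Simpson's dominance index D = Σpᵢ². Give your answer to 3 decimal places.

Total N = 21+8+17+10+12+14 = 82, so the proportions are 0.2561, 0.09756, 0.20732, 0.12195, 0.14634, 0.17073 (working shown to 5 dp, full precision carried).
D = 0.2561² + 0.09756² + 0.20732² + 0.12195² + 0.14634² + 0.17073² = 0.06559 + 0.00952 + 0.04298 + 0.01487 + 0.02142 + 0.02915 = 0.18352.
To 3 decimal places, D = 0.184.

0.184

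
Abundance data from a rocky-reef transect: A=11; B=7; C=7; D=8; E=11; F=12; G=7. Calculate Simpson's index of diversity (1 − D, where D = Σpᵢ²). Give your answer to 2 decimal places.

Total N = 11+7+7+8+11+12+7 = 63, so the proportions are 0.1746, 0.1111, 0.1111, 0.127, 0.1746, 0.1905, 0.1111 (working shown to 4 dp, full precision carried).
D = 0.1746² + 0.1111² + 0.1111² + 0.127² + 0.1746² + 0.1905² + 0.1111² = 0.0305 + 0.0123 + 0.0123 + 0.0161 + 0.0305 + 0.0363 + 0.0123 = 0.1504.
So 1 − D = 0.8496, i.e. 0.85 to 2 decimal places.

0.85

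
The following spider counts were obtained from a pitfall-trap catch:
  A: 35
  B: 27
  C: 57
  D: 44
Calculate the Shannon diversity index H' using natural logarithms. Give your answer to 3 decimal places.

1.349

Total N = 35+27+57+44 = 163, so the proportions are 0.21472, 0.16564, 0.34969, 0.26994 (working shown to 5 dp, full precision carried).
Each pᵢ ln pᵢ term: 0.21472×(-1.53840)=-0.33033, 0.16564×(-1.79791)=-0.29781, 0.34969×(-1.05070)=-0.36742, 0.26994×(-1.30956)=-0.35350.
Sum = -1.34907, so H' = 1.349.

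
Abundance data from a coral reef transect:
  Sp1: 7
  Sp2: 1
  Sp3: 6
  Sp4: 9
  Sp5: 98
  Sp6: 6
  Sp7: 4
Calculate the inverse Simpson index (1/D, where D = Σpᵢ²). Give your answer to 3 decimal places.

1.747

Total N = 7+1+6+9+98+6+4 = 131, so the proportions are 0.053435, 0.007634, 0.045802, 0.068702, 0.748092, 0.045802, 0.030534 (working shown to 6 dp, full precision carried).
D = 0.053435² + 0.007634² + 0.045802² + 0.068702² + 0.748092² + 0.045802² + 0.030534² = 0.002855 + 0.000058 + 0.002098 + 0.004720 + 0.559641 + 0.002098 + 0.000932 = 0.572403.
So 1/D = 1.74702, i.e. 1.747 to 3 decimal places.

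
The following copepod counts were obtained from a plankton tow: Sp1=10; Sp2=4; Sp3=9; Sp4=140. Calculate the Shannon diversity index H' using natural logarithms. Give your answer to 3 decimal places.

Total N = 10+4+9+140 = 163, so the proportions are 0.06135, 0.02454, 0.05521, 0.8589 (working shown to 5 dp, full precision carried).
Each pᵢ ln pᵢ term: 0.06135×(-2.79117)=-0.17124, 0.02454×(-3.70746)=-0.09098, 0.05521×(-2.89653)=-0.15993, 0.8589×(-0.15211)=-0.13064.
Sum = -0.55279, so H' = 0.553.

0.553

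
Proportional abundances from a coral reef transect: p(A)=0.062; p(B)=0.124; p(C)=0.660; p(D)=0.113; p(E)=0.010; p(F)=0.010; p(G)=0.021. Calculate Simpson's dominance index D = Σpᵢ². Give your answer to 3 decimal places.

D = 0.062² + 0.124² + 0.66² + 0.113² + 0.01² + 0.01² + 0.021² = 0.00384 + 0.01538 + 0.43560 + 0.01277 + 0.00010 + 0.00010 + 0.00044 = 0.46823 (working shown to 5 dp, full precision carried).
To 3 decimal places, D = 0.468.

0.468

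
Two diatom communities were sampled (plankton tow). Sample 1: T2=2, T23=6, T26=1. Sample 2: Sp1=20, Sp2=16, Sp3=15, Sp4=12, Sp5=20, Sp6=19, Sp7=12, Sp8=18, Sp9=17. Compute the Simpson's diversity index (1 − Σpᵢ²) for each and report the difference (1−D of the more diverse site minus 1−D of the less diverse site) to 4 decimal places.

Sample 1: N=9, proportions 0.2222222, 0.6666667, 0.1111111, giving 1−D = 0.4938272 (working shown to 7 dp, full precision carried).
Sample 2: N=149, proportions 0.1342282, 0.1073826, 0.1006711, 0.0805369, 0.1342282, 0.1275168, 0.0805369, 0.1208054, 0.114094, giving 1−D = 0.8854556.
Difference = |0.4938272 − 0.8854556| = 0.3916284, i.e. 0.3916 to 4 decimal places.

0.3916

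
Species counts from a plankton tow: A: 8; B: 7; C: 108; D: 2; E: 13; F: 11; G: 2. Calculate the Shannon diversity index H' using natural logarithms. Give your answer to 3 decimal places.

1.054

Total N = 8+7+108+2+13+11+2 = 151, so the proportions are 0.05298, 0.04636, 0.71523, 0.01325, 0.08609, 0.07285, 0.01325 (working shown to 5 dp, full precision carried).
Each pᵢ ln pᵢ term: 0.05298×(-2.93784)=-0.15565, 0.04636×(-3.07137)=-0.14238, 0.71523×(-0.33515)=-0.23971, 0.01325×(-4.32413)=-0.05727, 0.08609×(-2.45233)=-0.21113, 0.07285×(-2.61938)=-0.19082, 0.01325×(-4.32413)=-0.05727.
Sum = -1.05423, so H' = 1.054.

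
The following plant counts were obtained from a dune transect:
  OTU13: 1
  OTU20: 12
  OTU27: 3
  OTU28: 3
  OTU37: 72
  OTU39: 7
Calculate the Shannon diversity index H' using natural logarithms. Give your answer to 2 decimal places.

Total N = 1+12+3+3+72+7 = 98, so the proportions are 0.0102, 0.1224, 0.0306, 0.0306, 0.7347, 0.0714 (working shown to 4 dp, full precision carried).
Each pᵢ ln pᵢ term: 0.0102×(-4.5850)=-0.0468, 0.1224×(-2.1001)=-0.2572, 0.0306×(-3.4864)=-0.1067, 0.0306×(-3.4864)=-0.1067, 0.7347×(-0.3083)=-0.2265, 0.0714×(-2.6391)=-0.1885.
Sum = -0.9324, so H' = 0.93.

0.93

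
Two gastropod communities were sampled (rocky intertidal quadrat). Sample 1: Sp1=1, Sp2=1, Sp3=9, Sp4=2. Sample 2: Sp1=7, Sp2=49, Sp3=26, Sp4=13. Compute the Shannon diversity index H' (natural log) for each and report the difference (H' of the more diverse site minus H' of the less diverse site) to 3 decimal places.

Sample 1: N=13, proportions 0.076923077, 0.076923077, 0.692307692, 0.153846154, giving H' = 0.937155853 (working shown to 9 dp, full precision carried).
Sample 2: N=95, proportions 0.073684211, 0.515789474, 0.273684211, 0.136842105, giving H' = 1.160451446.
Difference = |0.937155853 − 1.160451446| = 0.223295593, i.e. 0.223 to 3 decimal places.

0.223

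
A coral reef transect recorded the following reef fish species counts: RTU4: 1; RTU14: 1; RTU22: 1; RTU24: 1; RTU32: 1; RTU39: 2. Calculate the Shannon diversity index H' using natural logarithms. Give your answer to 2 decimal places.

1.75

Total N = 1+1+1+1+1+2 = 7, so the proportions are 0.1429, 0.1429, 0.1429, 0.1429, 0.1429, 0.2857 (working shown to 4 dp, full precision carried).
Each pᵢ ln pᵢ term: 0.1429×(-1.9459)=-0.2780, 0.1429×(-1.9459)=-0.2780, 0.1429×(-1.9459)=-0.2780, 0.1429×(-1.9459)=-0.2780, 0.1429×(-1.9459)=-0.2780, 0.2857×(-1.2528)=-0.3579.
Sum = -1.7479, so H' = 1.75.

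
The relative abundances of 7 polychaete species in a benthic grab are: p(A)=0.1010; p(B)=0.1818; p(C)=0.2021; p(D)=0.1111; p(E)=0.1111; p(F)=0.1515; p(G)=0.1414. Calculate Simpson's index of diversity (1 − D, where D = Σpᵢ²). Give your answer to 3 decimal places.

D = 0.101² + 0.1818² + 0.2021² + 0.1111² + 0.1111² + 0.1515² + 0.1414² = 0.01020 + 0.03305 + 0.04084 + 0.01234 + 0.01234 + 0.02295 + 0.01999 = 0.15173 (working shown to 5 dp, full precision carried).
So 1 − D = 0.84827, i.e. 0.848 to 3 decimal places.

0.848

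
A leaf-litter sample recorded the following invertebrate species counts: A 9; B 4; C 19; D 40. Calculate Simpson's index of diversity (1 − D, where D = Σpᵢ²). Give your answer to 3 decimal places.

Total N = 9+4+19+40 = 72, so the proportions are 0.125, 0.05556, 0.26389, 0.55556 (working shown to 5 dp, full precision carried).
D = 0.125² + 0.05556² + 0.26389² + 0.55556² = 0.01562 + 0.00309 + 0.06964 + 0.30864 = 0.39699.
So 1 − D = 0.60301, i.e. 0.603 to 3 decimal places.

0.603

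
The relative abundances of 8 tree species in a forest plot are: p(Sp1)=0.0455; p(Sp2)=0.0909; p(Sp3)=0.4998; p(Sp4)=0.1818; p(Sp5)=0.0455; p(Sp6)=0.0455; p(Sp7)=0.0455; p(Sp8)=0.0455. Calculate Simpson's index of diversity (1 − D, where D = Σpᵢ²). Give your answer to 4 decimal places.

0.6985

D = 0.0455² + 0.0909² + 0.4998² + 0.1818² + 0.0455² + 0.0455² + 0.0455² + 0.0455² = 0.002070 + 0.008263 + 0.249800 + 0.033051 + 0.002070 + 0.002070 + 0.002070 + 0.002070 = 0.301465 (working shown to 6 dp, full precision carried).
So 1 − D = 0.698535, i.e. 0.6985 to 4 decimal places.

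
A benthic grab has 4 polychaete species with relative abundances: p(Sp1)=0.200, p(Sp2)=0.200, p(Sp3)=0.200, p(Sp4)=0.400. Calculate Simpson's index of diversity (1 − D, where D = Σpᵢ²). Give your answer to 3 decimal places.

D = 0.2² + 0.2² + 0.2² + 0.4² = 0.04000 + 0.04000 + 0.04000 + 0.16000 = 0.28000 (working shown to 5 dp, full precision carried).
So 1 − D = 0.72000, i.e. 0.720 to 3 decimal places.

0.720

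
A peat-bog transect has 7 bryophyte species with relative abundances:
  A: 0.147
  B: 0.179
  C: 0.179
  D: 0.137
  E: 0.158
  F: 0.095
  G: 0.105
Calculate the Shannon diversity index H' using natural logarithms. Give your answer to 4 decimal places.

1.9219

Each pᵢ ln pᵢ term (working shown to 6 dp, full precision carried): 0.147×(-1.917323)=-0.281846, 0.179×(-1.720369)=-0.307946, 0.179×(-1.720369)=-0.307946, 0.137×(-1.987774)=-0.272325, 0.158×(-1.845160)=-0.291535, 0.095×(-2.353878)=-0.223618, 0.105×(-2.253795)=-0.236648.
Sum = -1.921866, so H' = 1.9219.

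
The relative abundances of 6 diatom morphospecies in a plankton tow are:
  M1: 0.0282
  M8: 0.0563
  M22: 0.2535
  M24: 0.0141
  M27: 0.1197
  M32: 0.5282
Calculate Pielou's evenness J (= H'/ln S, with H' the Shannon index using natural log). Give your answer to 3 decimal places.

H' = −Σ pᵢ ln pᵢ = −((-0.10063) + (-0.16198) + (-0.34790) + (-0.06009) + (-0.25410) + (-0.33714)) = 1.26183 (working shown to 5 dp, full precision carried).
With S = 6 species, ln S = 1.79176, so J = 1.26183/1.79176 = 0.70424, i.e. 0.704 to 3 decimal places.

0.704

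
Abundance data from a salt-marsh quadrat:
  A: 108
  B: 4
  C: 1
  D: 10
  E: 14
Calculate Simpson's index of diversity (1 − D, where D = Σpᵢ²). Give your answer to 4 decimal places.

0.3619

Total N = 108+4+1+10+14 = 137, so the proportions are 0.788321, 0.029197, 0.007299, 0.072993, 0.10219 (working shown to 6 dp, full precision carried).
D = 0.788321² + 0.029197² + 0.007299² + 0.072993² + 0.10219² = 0.621450 + 0.000852 + 0.000053 + 0.005328 + 0.010443 = 0.638127.
So 1 − D = 0.361873, i.e. 0.3619 to 4 decimal places.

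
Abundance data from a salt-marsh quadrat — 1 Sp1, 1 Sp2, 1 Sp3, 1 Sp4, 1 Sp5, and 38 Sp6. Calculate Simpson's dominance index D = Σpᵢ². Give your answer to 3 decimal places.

Total N = 1+1+1+1+1+38 = 43, so the proportions are 0.02326, 0.02326, 0.02326, 0.02326, 0.02326, 0.88372 (working shown to 5 dp, full precision carried).
D = 0.02326² + 0.02326² + 0.02326² + 0.02326² + 0.02326² + 0.88372² = 0.00054 + 0.00054 + 0.00054 + 0.00054 + 0.00054 + 0.78096 = 0.78367.
To 3 decimal places, D = 0.784.

0.784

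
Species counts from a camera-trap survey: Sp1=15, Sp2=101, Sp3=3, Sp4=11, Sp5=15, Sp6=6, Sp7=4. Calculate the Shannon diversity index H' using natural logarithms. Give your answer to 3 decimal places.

1.215

Total N = 15+101+3+11+15+6+4 = 155, so the proportions are 0.09677, 0.65161, 0.01935, 0.07097, 0.09677, 0.03871, 0.02581 (working shown to 5 dp, full precision carried).
Each pᵢ ln pᵢ term: 0.09677×(-2.33537)=-0.22600, 0.65161×(-0.42830)=-0.27909, 0.01935×(-3.94481)=-0.07635, 0.07097×(-2.64553)=-0.18775, 0.09677×(-2.33537)=-0.22600, 0.03871×(-3.25167)=-0.12587, 0.02581×(-3.65713)=-0.09438.
Sum = -1.21544, so H' = 1.215.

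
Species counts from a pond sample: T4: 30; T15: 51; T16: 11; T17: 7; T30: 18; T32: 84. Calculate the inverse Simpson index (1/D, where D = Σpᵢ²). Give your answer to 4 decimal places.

Total N = 30+51+11+7+18+84 = 201, so the proportions are 0.14925373, 0.25373134, 0.05472637, 0.03482587, 0.08955224, 0.41791045 (working shown to 8 dp, full precision carried).
D = 0.14925373² + 0.25373134² + 0.05472637² + 0.03482587² + 0.08955224² + 0.41791045² = 0.02227668 + 0.06437959 + 0.00299498 + 0.00121284 + 0.00801960 + 0.17464914 = 0.27353283.
So 1/D = 3.655868, i.e. 3.6559 to 4 decimal places.

3.6559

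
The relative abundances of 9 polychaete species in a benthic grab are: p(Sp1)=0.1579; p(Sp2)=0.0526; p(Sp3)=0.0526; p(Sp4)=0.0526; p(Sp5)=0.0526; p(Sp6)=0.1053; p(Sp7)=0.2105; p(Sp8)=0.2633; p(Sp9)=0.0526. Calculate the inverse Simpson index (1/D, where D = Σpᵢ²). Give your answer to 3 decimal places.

D = 0.1579² + 0.0526² + 0.0526² + 0.0526² + 0.0526² + 0.1053² + 0.2105² + 0.2633² + 0.0526² = 0.0249324 + 0.0027668 + 0.0027668 + 0.0027668 + 0.0027668 + 0.0110881 + 0.0443102 + 0.0693269 + 0.0027668 = 0.1634914 (working shown to 7 dp, full precision carried).
So 1/D = 6.11653, i.e. 6.117 to 3 decimal places.

6.117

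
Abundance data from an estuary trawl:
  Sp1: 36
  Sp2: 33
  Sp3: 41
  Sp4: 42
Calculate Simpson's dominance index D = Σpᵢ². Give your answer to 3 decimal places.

0.252

Total N = 36+33+41+42 = 152, so the proportions are 0.23684, 0.21711, 0.26974, 0.27632 (working shown to 5 dp, full precision carried).
D = 0.23684² + 0.21711² + 0.26974² + 0.27632² = 0.05609 + 0.04713 + 0.07276 + 0.07635 = 0.25234.
To 3 decimal places, D = 0.252.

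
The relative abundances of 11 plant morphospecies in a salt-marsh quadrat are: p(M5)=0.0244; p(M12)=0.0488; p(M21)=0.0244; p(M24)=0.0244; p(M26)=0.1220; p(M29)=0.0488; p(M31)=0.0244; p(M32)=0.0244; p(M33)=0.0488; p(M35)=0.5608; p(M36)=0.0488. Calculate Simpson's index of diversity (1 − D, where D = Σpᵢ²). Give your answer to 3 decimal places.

0.658

D = 0.0244² + 0.0488² + 0.0244² + 0.0244² + 0.122² + 0.0488² + 0.0244² + 0.0244² + 0.0488² + 0.5608² + 0.0488² = 0.00060 + 0.00238 + 0.00060 + 0.00060 + 0.01488 + 0.00238 + 0.00060 + 0.00060 + 0.00238 + 0.31450 + 0.00238 = 0.34188 (working shown to 5 dp, full precision carried).
So 1 − D = 0.65812, i.e. 0.658 to 3 decimal places.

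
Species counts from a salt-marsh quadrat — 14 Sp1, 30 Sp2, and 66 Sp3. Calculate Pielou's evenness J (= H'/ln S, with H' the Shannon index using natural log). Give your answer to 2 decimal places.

0.84

Total N = 14+30+66 = 110, so the proportions are 0.1273, 0.2727, 0.6 (working shown to 4 dp, full precision carried).
H' = −Σ pᵢ ln pᵢ = −((-0.2624) + (-0.3543) + (-0.3065)) = 0.9232.
With S = 3 species, ln S = 1.0986, so J = 0.9232/1.0986 = 0.8403, i.e. 0.84 to 2 decimal places.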